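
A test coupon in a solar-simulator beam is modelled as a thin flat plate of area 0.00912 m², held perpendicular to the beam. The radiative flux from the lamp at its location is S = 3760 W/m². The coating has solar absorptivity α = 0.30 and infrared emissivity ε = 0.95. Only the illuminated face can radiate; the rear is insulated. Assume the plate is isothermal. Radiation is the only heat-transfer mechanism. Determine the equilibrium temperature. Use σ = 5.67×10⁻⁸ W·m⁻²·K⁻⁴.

At equilibrium, absorbed power = emitted power.
Absorbing cross-section = A = 0.009120 m²; emitting surface = A = 0.009120 m² (ratio 1).
αS·A_cross = εσ·A_surf·T⁴  ⇒  T⁴ = αS/(ε·1σ).
T⁴ = 0.300·3760/(0.95·1·5.67×10⁻⁸) = 2.094×10¹⁰ K⁴.
T = (2.094×10¹⁰)^(1/4).

T ≈ 380 K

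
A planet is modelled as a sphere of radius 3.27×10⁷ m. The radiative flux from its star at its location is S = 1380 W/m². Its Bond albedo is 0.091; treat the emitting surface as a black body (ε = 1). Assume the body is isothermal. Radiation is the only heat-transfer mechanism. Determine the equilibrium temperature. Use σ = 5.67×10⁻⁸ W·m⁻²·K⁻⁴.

T ≈ 273 K

At equilibrium, absorbed power = emitted power.
Absorbing cross-section = πr² = 3.359×10¹⁵ m²; emitting surface = 4πr² = 1.344×10¹⁶ m² (ratio 4).
(1−a)S·A_cross = εσ·A_surf·T⁴  ⇒  T⁴ = (1−a)S/(4σ).
T⁴ = 0.909·1380/(4·5.67×10⁻⁸) = 5.531×10⁹ K⁴.
T = (5.531×10⁹)^(1/4).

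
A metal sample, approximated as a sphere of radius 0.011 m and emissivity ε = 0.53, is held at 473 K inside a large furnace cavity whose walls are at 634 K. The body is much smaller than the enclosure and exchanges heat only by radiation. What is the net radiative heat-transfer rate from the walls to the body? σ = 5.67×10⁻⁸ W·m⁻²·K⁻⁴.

For a small grey body in a large enclosure: P_net = εσA(T_body⁴ − T_wall⁴).
A = 4πr² = 0.001521 m²; T_body⁴ − T_wall⁴ = 5.005×10¹⁰ − 1.616×10¹¹ = -1.115×10¹¹ K⁴.
|P_net| = 0.53·5.67×10⁻⁸·0.001521·1.115×10¹¹.

P_net ≈ 5.10 W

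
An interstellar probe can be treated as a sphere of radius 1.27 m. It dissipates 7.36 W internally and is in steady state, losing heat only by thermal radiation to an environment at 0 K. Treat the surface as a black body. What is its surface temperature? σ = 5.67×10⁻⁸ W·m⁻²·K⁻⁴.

Steady state: internal power = radiated power, P = εσA T⁴.
Radiating area A = 4πr² = 20.27 m².
T⁴ = P/(εσA) = 7.36/(1.0·5.67×10⁻⁸·20.27) = 6.404×10⁶ K⁴.
T = (6.404×10⁶)^(1/4).

T ≈ 50.3 K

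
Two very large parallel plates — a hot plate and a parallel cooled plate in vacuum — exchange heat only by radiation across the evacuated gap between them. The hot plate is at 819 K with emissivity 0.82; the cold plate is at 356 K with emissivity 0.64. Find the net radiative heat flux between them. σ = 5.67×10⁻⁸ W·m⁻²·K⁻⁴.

For two infinite grey parallel plates, q = σ(T₁⁴ − T₂⁴)/(1/ε₁ + 1/ε₂ − 1).
T₁⁴ − T₂⁴ = 4.499×10¹¹ − 1.606×10¹⁰ = 4.339×10¹¹ K⁴.
1/ε₁ + 1/ε₂ − 1 = 1.220 + 1.562 − 1 = 1.782.
q = 5.67×10⁻⁸ × 4.339×10¹¹ / 1.782.

q ≈ 13800 W/m²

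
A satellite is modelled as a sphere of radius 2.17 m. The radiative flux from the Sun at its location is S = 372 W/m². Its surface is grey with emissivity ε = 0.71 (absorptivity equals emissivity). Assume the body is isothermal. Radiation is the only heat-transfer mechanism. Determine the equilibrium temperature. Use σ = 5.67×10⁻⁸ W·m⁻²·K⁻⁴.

At equilibrium, absorbed power = emitted power.
Absorbing cross-section = πr² = 14.79 m²; emitting surface = 4πr² = 59.17 m² (ratio 4).
εS·A_cross = εσ·A_surf·T⁴  ⇒  T⁴ = S/(4σ)   (ε cancels).
T⁴ = 372/(4·5.67×10⁻⁸) = 1.640×10⁹ K⁴.
T = (1.640×10⁹)^(1/4).

T ≈ 201 K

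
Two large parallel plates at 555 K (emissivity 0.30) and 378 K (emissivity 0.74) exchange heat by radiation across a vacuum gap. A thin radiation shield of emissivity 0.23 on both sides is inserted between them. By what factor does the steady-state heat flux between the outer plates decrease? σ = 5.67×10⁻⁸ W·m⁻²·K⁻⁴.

Without shield: q₀ = σΔ(T⁴)/(1/ε₁+1/ε₂−1) with denominator 3.685.
With shield the two gaps are in series; the resistances add: (1/ε₁+1/ε_s−1)+(1/ε_s+1/ε₂−1) = 6.681+4.699 = 11.38.
Heat-flux ratio q₀/q = 11.38/3.685.

factor ≈ 3.09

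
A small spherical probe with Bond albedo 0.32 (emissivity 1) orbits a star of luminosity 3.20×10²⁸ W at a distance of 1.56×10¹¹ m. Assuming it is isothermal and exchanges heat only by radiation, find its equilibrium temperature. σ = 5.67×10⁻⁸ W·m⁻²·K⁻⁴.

First find the stellar flux at distance d: S = L/(4πd²) = 3.20×10²⁸/(4π·(1.56×10¹¹)²) = 1.046×10⁵ W/m².
For an isothermal sphere, absorbed (1−a)S·πr² = emitted σ·4πr²·T⁴, so T⁴ = (1−a)S/(4σ).
T⁴ = 0.680·1.046×10⁵/(4·5.67×10⁻⁸) = 3.137×10¹¹ K⁴.

T ≈ 748 K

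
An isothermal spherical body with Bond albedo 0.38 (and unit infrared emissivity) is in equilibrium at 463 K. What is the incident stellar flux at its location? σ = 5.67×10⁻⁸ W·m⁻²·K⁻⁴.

S ≈ 16800 W/m²

(1−a)S·πr² = σ·4πr²·T⁴ ⇒ S = 4σT⁴/(1−a).
S = 4·5.67×10⁻⁸·4.595×10¹⁰/0.620.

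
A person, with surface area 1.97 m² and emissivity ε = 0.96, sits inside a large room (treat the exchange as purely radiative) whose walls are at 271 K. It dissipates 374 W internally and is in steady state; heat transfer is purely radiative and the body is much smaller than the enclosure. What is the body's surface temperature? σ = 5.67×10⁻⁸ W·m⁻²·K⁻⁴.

T ≈ 307 K

For a small grey body in a large enclosure, net radiated power = εσA(T⁴ − T_w⁴).
Steady state: P = εσA(T⁴ − T_w⁴) with A = 1.97 m².
T⁴ = P/(εσA) + T_w⁴ = 374/(0.96·5.67×10⁻⁸·1.970) + (271)⁴
    = 3.488×10⁹ + 5.394×10⁹ = 8.881×10⁹ K⁴.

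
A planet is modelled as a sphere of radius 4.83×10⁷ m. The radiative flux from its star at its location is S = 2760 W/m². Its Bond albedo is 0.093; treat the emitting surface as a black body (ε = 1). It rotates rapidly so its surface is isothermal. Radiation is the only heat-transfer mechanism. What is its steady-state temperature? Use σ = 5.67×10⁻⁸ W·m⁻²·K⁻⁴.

T ≈ 324 K

At equilibrium, absorbed power = emitted power.
Absorbing cross-section = πr² = 7.329×10¹⁵ m²; emitting surface = 4πr² = 2.932×10¹⁶ m² (ratio 4).
(1−a)S·A_cross = εσ·A_surf·T⁴  ⇒  T⁴ = (1−a)S/(4σ).
T⁴ = 0.907·2760/(4·5.67×10⁻⁸) = 1.104×10¹⁰ K⁴.
T = (1.104×10¹⁰)^(1/4).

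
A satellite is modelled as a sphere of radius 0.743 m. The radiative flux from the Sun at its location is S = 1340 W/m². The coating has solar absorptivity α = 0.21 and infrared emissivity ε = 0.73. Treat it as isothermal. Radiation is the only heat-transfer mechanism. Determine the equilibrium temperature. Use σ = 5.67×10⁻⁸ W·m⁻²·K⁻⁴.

At equilibrium, absorbed power = emitted power.
Absorbing cross-section = πr² = 1.734 m²; emitting surface = 4πr² = 6.937 m² (ratio 4).
αS·A_cross = εσ·A_surf·T⁴  ⇒  T⁴ = αS/(ε·4σ).
T⁴ = 0.210·1340/(0.73·4·5.67×10⁻⁸) = 1.700×10⁹ K⁴.
T = (1.700×10⁹)^(1/4).

T ≈ 203 K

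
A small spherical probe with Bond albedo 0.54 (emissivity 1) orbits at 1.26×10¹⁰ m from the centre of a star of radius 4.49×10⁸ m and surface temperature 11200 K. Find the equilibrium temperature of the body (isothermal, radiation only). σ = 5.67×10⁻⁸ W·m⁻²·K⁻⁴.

The star's surface emits σT_*⁴; at distance d the flux is S = σT_*⁴(R_*/d)².
S = 5.67×10⁻⁸·(11200)⁴·(4.49×10⁸/1.26×10¹⁰)² = 1.133×10⁶ W/m².
For an isothermal sphere T⁴ = (1−a)S/(4σ) = 2.298×10¹² K⁴.

T ≈ 1230 K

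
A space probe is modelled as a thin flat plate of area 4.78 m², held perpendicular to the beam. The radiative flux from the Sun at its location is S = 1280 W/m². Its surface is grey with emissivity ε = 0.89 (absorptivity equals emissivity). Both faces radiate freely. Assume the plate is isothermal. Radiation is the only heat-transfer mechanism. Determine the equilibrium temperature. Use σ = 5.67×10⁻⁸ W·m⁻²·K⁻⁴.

T ≈ 326 K

At equilibrium, absorbed power = emitted power.
Absorbing cross-section = A = 4.780 m²; emitting surface = 2A = 9.560 m² (ratio 2).
εS·A_cross = εσ·A_surf·T⁴  ⇒  T⁴ = S/(2σ)   (ε cancels).
T⁴ = 1280/(2·5.67×10⁻⁸) = 1.129×10¹⁰ K⁴.
T = (1.129×10¹⁰)^(1/4).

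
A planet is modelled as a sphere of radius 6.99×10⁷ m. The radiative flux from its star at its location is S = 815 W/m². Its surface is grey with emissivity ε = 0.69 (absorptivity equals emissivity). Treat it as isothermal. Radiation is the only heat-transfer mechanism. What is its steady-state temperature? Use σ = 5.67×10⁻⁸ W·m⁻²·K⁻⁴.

At equilibrium, absorbed power = emitted power.
Absorbing cross-section = πr² = 1.535×10¹⁶ m²; emitting surface = 4πr² = 6.140×10¹⁶ m² (ratio 4).
εS·A_cross = εσ·A_surf·T⁴  ⇒  T⁴ = S/(4σ)   (ε cancels).
T⁴ = 815/(4·5.67×10⁻⁸) = 3.593×10⁹ K⁴.
T = (3.593×10⁹)^(1/4).

T ≈ 245 K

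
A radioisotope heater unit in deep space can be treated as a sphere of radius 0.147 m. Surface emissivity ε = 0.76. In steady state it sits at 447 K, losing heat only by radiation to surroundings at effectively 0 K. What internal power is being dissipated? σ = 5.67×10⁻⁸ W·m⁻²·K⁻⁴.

Steady state: P = εσA T⁴.
A = 4πr² = 0.2715 m²; T⁴ = (447)⁴ = 3.992×10¹⁰ K⁴.
P = 0.76 × 5.67×10⁻⁸ × 0.2715 × 3.992×10¹⁰.

P ≈ 467 W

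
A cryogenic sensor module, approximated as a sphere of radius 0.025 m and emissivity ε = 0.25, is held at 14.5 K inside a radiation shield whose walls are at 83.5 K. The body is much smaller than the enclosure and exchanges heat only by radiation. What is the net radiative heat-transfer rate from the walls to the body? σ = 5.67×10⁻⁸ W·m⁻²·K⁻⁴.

P_net ≈ 0.00541 W

For a small grey body in a large enclosure: P_net = εσA(T_body⁴ − T_wall⁴).
A = 4πr² = 0.007854 m²; T_body⁴ − T_wall⁴ = 44210 − 4.861×10⁷ = -4.857×10⁷ K⁴.
|P_net| = 0.25·5.67×10⁻⁸·0.007854·4.857×10⁷.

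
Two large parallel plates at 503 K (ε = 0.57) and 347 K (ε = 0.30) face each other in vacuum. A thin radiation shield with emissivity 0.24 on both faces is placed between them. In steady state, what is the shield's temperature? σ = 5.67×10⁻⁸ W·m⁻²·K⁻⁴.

In steady state the net flux on the hot side equals that on the cold side.
σ(T₁⁴−T_s⁴)/D₁ = σ(T_s⁴−T₂⁴)/D₂, with D₁ = 1/ε₁+1/ε_s−1 = 4.921, D₂ = 1/ε_s+1/ε₂−1 = 6.500.
Solve for T_s⁴: T_s⁴ = (D₂·T₁⁴ + D₁·T₂⁴)/(D₁+D₂) = 4.268×10¹⁰ K⁴.

T_s ≈ 455 K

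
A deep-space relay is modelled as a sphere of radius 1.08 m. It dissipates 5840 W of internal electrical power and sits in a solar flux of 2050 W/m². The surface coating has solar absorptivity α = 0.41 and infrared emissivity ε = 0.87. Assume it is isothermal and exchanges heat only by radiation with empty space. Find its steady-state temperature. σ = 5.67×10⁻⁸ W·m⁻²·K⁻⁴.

At steady state, absorbed solar power + internal power = radiated power.
Absorbed: α·S·A_cross = 0.41·2050·3.664 = 3080 W (cross-section πr²).
Total input = 3080 + 5840 = 8920 W.
Radiated: εσ·A_surf·T⁴ with A_surf = 4πr² = 14.66 m².
T⁴ = 8920/(0.87·5.67×10⁻⁸·14.66) = 1.234×10¹⁰ K⁴.

T ≈ 333 K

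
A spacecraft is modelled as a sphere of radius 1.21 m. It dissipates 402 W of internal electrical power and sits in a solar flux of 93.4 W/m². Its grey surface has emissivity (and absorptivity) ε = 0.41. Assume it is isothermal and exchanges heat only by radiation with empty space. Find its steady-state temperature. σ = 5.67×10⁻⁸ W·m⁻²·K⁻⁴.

At steady state, absorbed solar power + internal power = radiated power.
Absorbed: α·S·A_cross = 0.41·93.4·4.600 = 176.1 W (cross-section πr²).
Total input = 176.1 + 402 = 578.1 W.
Radiated: εσ·A_surf·T⁴ with A_surf = 4πr² = 18.40 m².
T⁴ = 578.1/(0.41·5.67×10⁻⁸·18.40) = 1.352×10⁹ K⁴.

T ≈ 192 K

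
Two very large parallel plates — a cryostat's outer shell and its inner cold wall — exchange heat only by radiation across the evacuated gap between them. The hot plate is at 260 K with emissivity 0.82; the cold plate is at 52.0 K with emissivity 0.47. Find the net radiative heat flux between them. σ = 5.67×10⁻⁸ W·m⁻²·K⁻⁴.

q ≈ 110 W/m²

For two infinite grey parallel plates, q = σ(T₁⁴ − T₂⁴)/(1/ε₁ + 1/ε₂ − 1).
T₁⁴ − T₂⁴ = 4.570×10⁹ − 7.312×10⁶ = 4.562×10⁹ K⁴.
1/ε₁ + 1/ε₂ − 1 = 1.220 + 2.128 − 1 = 2.347.
q = 5.67×10⁻⁸ × 4.562×10⁹ / 2.347.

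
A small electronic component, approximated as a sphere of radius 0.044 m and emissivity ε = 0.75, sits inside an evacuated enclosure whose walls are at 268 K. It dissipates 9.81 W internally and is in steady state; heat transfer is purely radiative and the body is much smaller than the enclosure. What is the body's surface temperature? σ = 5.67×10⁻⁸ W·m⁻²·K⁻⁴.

For a small grey body in a large enclosure, net radiated power = εσA(T⁴ − T_w⁴).
Steady state: P = εσA(T⁴ − T_w⁴) with A = 4πr² = 0.02433 m².
T⁴ = P/(εσA) + T_w⁴ = 9.81/(0.75·5.67×10⁻⁸·0.02433) + (268)⁴
    = 9.482×10⁹ + 5.159×10⁹ = 1.464×10¹⁰ K⁴.

T ≈ 348 K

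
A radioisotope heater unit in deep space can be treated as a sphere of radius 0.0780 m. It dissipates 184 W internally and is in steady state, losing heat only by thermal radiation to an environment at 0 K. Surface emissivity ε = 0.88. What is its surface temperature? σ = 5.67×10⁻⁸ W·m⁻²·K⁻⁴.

T ≈ 469 K

Steady state: internal power = radiated power, P = εσA T⁴.
Radiating area A = 4πr² = 0.07645 m².
T⁴ = P/(εσA) = 184/(0.88·5.67×10⁻⁸·0.07645) = 4.823×10¹⁰ K⁴.
T = (4.823×10¹⁰)^(1/4).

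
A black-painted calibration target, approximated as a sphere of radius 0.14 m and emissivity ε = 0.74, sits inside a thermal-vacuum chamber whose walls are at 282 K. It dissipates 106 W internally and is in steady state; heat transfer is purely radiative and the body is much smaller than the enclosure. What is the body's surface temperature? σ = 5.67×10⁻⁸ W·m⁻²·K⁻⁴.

T ≈ 359 K

For a small grey body in a large enclosure, net radiated power = εσA(T⁴ − T_w⁴).
Steady state: P = εσA(T⁴ − T_w⁴) with A = 4πr² = 0.2463 m².
T⁴ = P/(εσA) + T_w⁴ = 106/(0.74·5.67×10⁻⁸·0.2463) + (282)⁴
    = 1.026×10¹⁰ + 6.324×10⁹ = 1.658×10¹⁰ K⁴.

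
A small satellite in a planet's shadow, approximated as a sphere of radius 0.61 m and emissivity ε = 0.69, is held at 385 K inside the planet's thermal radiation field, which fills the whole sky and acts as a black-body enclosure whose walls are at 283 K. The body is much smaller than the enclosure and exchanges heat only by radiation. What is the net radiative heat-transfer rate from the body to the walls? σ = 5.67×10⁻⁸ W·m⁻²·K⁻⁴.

P_net ≈ 2850 W

For a small grey body in a large enclosure: P_net = εσA(T_body⁴ − T_wall⁴).
A = 4πr² = 4.676 m²; T_body⁴ − T_wall⁴ = 2.197×10¹⁰ − 6.414×10⁹ = 1.556×10¹⁰ K⁴.
|P_net| = 0.69·5.67×10⁻⁸·4.676·1.556×10¹⁰.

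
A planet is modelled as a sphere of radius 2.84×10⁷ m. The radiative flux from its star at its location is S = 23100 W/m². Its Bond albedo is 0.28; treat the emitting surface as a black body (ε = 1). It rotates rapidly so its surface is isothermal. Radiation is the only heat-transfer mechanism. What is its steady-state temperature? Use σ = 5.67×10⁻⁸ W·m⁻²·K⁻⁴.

T ≈ 520 K

At equilibrium, absorbed power = emitted power.
Absorbing cross-section = πr² = 2.534×10¹⁵ m²; emitting surface = 4πr² = 1.014×10¹⁶ m² (ratio 4).
(1−a)S·A_cross = εσ·A_surf·T⁴  ⇒  T⁴ = (1−a)S/(4σ).
T⁴ = 0.720·23100/(4·5.67×10⁻⁸) = 7.333×10¹⁰ K⁴.
T = (7.333×10¹⁰)^(1/4).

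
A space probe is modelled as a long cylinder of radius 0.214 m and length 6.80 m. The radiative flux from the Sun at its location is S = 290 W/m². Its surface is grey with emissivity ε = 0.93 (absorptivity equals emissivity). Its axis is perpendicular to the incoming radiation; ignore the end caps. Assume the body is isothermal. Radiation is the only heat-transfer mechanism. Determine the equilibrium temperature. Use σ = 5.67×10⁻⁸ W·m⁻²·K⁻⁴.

T ≈ 201 K

At equilibrium, absorbed power = emitted power.
Absorbing cross-section = 2rL = 2.910 m²; emitting surface = 2πrL = 9.143 m² (ratio π).
εS·A_cross = εσ·A_surf·T⁴  ⇒  T⁴ = S/(πσ)   (ε cancels).
T⁴ = 290/(π·5.67×10⁻⁸) = 1.628×10⁹ K⁴.
T = (1.628×10⁹)^(1/4).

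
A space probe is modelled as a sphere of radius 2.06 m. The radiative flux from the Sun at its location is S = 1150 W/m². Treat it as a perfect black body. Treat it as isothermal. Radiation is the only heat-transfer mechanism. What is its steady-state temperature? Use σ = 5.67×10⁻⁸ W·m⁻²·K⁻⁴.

T ≈ 267 K

At equilibrium, absorbed power = emitted power.
Absorbing cross-section = πr² = 13.33 m²; emitting surface = 4πr² = 53.33 m² (ratio 4).
S·A_cross = εσ·A_surf·T⁴  ⇒  T⁴ = S/(4σ).
T⁴ = 1.00·1150/(4·5.67×10⁻⁸) = 5.071×10⁹ K⁴.
T = (5.071×10⁹)^(1/4).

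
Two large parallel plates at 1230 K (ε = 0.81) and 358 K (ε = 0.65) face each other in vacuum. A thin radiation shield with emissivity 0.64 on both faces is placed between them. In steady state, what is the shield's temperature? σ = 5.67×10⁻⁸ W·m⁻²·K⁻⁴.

T_s ≈ 1060 K

In steady state the net flux on the hot side equals that on the cold side.
σ(T₁⁴−T_s⁴)/D₁ = σ(T_s⁴−T₂⁴)/D₂, with D₁ = 1/ε₁+1/ε_s−1 = 1.797, D₂ = 1/ε_s+1/ε₂−1 = 2.101.
Solve for T_s⁴: T_s⁴ = (D₂·T₁⁴ + D₁·T₂⁴)/(D₁+D₂) = 1.241×10¹² K⁴.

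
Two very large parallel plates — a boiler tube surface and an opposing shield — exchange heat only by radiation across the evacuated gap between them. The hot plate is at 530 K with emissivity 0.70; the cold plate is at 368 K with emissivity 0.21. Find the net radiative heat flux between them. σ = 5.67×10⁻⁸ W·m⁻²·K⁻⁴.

q ≈ 662 W/m²

For two infinite grey parallel plates, q = σ(T₁⁴ − T₂⁴)/(1/ε₁ + 1/ε₂ − 1).
T₁⁴ − T₂⁴ = 7.890×10¹⁰ − 1.834×10¹⁰ = 6.057×10¹⁰ K⁴.
1/ε₁ + 1/ε₂ − 1 = 1.429 + 4.762 − 1 = 5.190.
q = 5.67×10⁻⁸ × 6.057×10¹⁰ / 5.190.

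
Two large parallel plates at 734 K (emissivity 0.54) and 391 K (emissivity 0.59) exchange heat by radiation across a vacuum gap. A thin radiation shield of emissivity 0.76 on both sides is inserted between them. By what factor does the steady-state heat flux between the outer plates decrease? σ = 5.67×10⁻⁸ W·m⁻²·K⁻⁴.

factor ≈ 1.64

Without shield: q₀ = σΔ(T⁴)/(1/ε₁+1/ε₂−1) with denominator 2.547.
With shield the two gaps are in series; the resistances add: (1/ε₁+1/ε_s−1)+(1/ε_s+1/ε₂−1) = 2.168+2.011 = 4.178.
Heat-flux ratio q₀/q = 4.178/2.547.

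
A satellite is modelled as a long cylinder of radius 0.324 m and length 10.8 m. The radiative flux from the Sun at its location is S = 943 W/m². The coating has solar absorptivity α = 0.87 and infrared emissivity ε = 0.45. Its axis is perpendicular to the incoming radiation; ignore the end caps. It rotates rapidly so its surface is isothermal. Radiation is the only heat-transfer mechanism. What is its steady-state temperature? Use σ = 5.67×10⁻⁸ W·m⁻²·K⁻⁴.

T ≈ 318 K

At equilibrium, absorbed power = emitted power.
Absorbing cross-section = 2rL = 6.998 m²; emitting surface = 2πrL = 21.99 m² (ratio π).
αS·A_cross = εσ·A_surf·T⁴  ⇒  T⁴ = αS/(ε·πσ).
T⁴ = 0.870·943/(0.45·π·5.67×10⁻⁸) = 1.023×10¹⁰ K⁴.
T = (1.023×10¹⁰)^(1/4).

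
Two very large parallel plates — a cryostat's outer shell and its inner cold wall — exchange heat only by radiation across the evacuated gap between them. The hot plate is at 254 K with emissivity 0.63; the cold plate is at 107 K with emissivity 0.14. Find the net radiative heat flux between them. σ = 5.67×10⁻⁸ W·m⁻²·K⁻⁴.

q ≈ 29.6 W/m²

For two infinite grey parallel plates, q = σ(T₁⁴ − T₂⁴)/(1/ε₁ + 1/ε₂ − 1).
T₁⁴ − T₂⁴ = 4.162×10⁹ − 1.311×10⁸ = 4.031×10⁹ K⁴.
1/ε₁ + 1/ε₂ − 1 = 1.587 + 7.143 − 1 = 7.730.
q = 5.67×10⁻⁸ × 4.031×10⁹ / 7.730.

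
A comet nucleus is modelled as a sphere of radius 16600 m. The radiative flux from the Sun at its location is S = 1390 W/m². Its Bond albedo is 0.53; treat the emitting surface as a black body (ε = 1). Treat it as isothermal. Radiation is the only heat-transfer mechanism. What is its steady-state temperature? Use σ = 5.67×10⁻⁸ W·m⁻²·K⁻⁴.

T ≈ 232 K

At equilibrium, absorbed power = emitted power.
Absorbing cross-section = πr² = 8.657×10⁸ m²; emitting surface = 4πr² = 3.463×10⁹ m² (ratio 4).
(1−a)S·A_cross = εσ·A_surf·T⁴  ⇒  T⁴ = (1−a)S/(4σ).
T⁴ = 0.470·1390/(4·5.67×10⁻⁸) = 2.881×10⁹ K⁴.
T = (2.881×10⁹)^(1/4).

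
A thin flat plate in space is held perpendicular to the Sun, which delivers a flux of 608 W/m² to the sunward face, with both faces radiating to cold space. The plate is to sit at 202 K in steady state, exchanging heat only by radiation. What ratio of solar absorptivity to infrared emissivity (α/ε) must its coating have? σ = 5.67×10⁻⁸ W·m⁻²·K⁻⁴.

Balance: αS·A = εσ·2A·T⁴ ⇒ α/ε = 2σT⁴/S.
α/ε = 2·5.67×10⁻⁸·(202)⁴/608 = 2·5.67×10⁻⁸·1.665×10⁹/608.

α/ε ≈ 0.311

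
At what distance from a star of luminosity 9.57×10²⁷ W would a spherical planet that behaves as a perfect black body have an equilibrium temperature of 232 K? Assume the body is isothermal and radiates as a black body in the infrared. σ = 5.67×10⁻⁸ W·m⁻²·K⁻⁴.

For an isothermal black-emitting sphere, (1−a)S·πr² = σ·4πr²·T⁴ ⇒ S = 4σT⁴/(1−a).
S = 4·5.67×10⁻⁸·(232)⁴/1.00 = 657.0 W/m².
Flux falls as S = L/(4πd²), so d = √(L/(4πS)) = √(9.57×10²⁷/(4π·657.0)).

d ≈ 1.08×10¹² m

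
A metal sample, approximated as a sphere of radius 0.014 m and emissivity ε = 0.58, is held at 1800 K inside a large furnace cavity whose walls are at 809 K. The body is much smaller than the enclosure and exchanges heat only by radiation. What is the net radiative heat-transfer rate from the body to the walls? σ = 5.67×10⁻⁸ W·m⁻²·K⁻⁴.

For a small grey body in a large enclosure: P_net = εσA(T_body⁴ − T_wall⁴).
A = 4πr² = 0.002463 m²; T_body⁴ − T_wall⁴ = 1.050×10¹³ − 4.283×10¹¹ = 1.007×10¹³ K⁴.
|P_net| = 0.58·5.67×10⁻⁸·0.002463·1.007×10¹³.

P_net ≈ 816 W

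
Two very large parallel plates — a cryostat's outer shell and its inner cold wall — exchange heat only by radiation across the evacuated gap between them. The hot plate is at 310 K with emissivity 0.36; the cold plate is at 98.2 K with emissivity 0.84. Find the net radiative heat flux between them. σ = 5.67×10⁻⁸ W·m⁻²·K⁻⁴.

q ≈ 175 W/m²

For two infinite grey parallel plates, q = σ(T₁⁴ − T₂⁴)/(1/ε₁ + 1/ε₂ − 1).
T₁⁴ − T₂⁴ = 9.235×10⁹ − 9.299×10⁷ = 9.142×10⁹ K⁴.
1/ε₁ + 1/ε₂ − 1 = 2.778 + 1.190 − 1 = 2.968.
q = 5.67×10⁻⁸ × 9.142×10⁹ / 2.968.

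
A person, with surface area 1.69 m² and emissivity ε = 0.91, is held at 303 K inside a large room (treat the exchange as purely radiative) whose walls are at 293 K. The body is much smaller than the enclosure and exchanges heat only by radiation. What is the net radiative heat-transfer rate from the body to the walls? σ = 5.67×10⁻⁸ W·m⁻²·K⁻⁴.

P_net ≈ 92.3 W

For a small grey body in a large enclosure: P_net = εσA(T_body⁴ − T_wall⁴).
A = 1.69 m²; T_body⁴ − T_wall⁴ = 8.429×10⁹ − 7.370×10⁹ = 1.059×10⁹ K⁴.
|P_net| = 0.91·5.67×10⁻⁸·1.690·1.059×10⁹.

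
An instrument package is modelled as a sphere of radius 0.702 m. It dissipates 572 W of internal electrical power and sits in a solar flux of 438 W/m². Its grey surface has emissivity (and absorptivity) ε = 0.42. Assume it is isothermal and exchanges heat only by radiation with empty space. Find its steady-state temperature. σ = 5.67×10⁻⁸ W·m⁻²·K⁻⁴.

At steady state, absorbed solar power + internal power = radiated power.
Absorbed: α·S·A_cross = 0.42·438·1.548 = 284.8 W (cross-section πr²).
Total input = 284.8 + 572 = 856.8 W.
Radiated: εσ·A_surf·T⁴ with A_surf = 4πr² = 6.193 m².
T⁴ = 856.8/(0.42·5.67×10⁻⁸·6.193) = 5.810×10⁹ K⁴.

T ≈ 276 K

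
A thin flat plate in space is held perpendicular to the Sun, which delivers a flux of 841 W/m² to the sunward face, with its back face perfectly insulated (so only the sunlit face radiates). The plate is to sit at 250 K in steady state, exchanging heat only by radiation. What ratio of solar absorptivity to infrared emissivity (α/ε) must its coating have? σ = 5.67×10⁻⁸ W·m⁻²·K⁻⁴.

α/ε ≈ 0.263

Balance: αS·A = εσ·1A·T⁴ ⇒ α/ε = σT⁴/S.
α/ε = 5.67×10⁻⁸·(250)⁴/841 = 5.67×10⁻⁸·3.906×10⁹/841.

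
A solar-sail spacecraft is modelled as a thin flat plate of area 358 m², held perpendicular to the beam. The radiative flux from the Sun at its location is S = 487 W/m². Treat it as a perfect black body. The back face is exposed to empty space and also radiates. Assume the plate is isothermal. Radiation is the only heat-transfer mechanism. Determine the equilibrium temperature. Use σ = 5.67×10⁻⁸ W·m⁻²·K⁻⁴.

T ≈ 256 K

At equilibrium, absorbed power = emitted power.
Absorbing cross-section = A = 358.0 m²; emitting surface = 2A = 716.0 m² (ratio 2).
S·A_cross = εσ·A_surf·T⁴  ⇒  T⁴ = S/(2σ).
T⁴ = 1.00·487/(2·5.67×10⁻⁸) = 4.295×10⁹ K⁴.
T = (4.295×10⁹)^(1/4).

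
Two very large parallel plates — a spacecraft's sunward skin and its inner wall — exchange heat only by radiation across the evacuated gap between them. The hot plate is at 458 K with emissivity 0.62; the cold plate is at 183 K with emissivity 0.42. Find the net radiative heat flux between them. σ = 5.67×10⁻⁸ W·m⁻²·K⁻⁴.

q ≈ 812 W/m²

For two infinite grey parallel plates, q = σ(T₁⁴ − T₂⁴)/(1/ε₁ + 1/ε₂ − 1).
T₁⁴ − T₂⁴ = 4.400×10¹⁰ − 1.122×10⁹ = 4.288×10¹⁰ K⁴.
1/ε₁ + 1/ε₂ − 1 = 1.613 + 2.381 − 1 = 2.994.
q = 5.67×10⁻⁸ × 4.288×10¹⁰ / 2.994.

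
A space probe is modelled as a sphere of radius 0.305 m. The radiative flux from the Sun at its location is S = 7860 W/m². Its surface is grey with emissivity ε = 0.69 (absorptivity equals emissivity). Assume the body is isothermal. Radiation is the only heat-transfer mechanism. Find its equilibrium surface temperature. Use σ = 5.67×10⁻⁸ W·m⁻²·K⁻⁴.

T ≈ 431 K

At equilibrium, absorbed power = emitted power.
Absorbing cross-section = πr² = 0.2922 m²; emitting surface = 4πr² = 1.169 m² (ratio 4).
εS·A_cross = εσ·A_surf·T⁴  ⇒  T⁴ = S/(4σ)   (ε cancels).
T⁴ = 7860/(4·5.67×10⁻⁸) = 3.466×10¹⁰ K⁴.
T = (3.466×10¹⁰)^(1/4).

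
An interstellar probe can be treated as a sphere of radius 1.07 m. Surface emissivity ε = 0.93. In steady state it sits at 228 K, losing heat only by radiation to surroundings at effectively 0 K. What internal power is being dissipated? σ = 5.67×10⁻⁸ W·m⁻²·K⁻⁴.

Steady state: P = εσA T⁴.
A = 4πr² = 14.39 m²; T⁴ = (228)⁴ = 2.702×10⁹ K⁴.
P = 0.93 × 5.67×10⁻⁸ × 14.39 × 2.702×10⁹.

P ≈ 2050 W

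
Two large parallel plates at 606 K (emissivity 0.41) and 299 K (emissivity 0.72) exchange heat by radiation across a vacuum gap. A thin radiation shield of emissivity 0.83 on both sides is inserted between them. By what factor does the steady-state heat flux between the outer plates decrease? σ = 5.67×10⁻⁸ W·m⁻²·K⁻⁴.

factor ≈ 1.50

Without shield: q₀ = σΔ(T⁴)/(1/ε₁+1/ε₂−1) with denominator 2.828.
With shield the two gaps are in series; the resistances add: (1/ε₁+1/ε_s−1)+(1/ε_s+1/ε₂−1) = 2.644+1.594 = 4.238.
Heat-flux ratio q₀/q = 4.238/2.828.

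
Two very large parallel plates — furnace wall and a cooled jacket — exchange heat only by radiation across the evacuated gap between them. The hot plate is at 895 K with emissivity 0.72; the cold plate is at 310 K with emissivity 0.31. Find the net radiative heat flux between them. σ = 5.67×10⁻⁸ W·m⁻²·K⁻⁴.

q ≈ 9920 W/m²

For two infinite grey parallel plates, q = σ(T₁⁴ − T₂⁴)/(1/ε₁ + 1/ε₂ − 1).
T₁⁴ − T₂⁴ = 6.416×10¹¹ − 9.235×10⁹ = 6.324×10¹¹ K⁴.
1/ε₁ + 1/ε₂ − 1 = 1.389 + 3.226 − 1 = 3.615.
q = 5.67×10⁻⁸ × 6.324×10¹¹ / 3.615.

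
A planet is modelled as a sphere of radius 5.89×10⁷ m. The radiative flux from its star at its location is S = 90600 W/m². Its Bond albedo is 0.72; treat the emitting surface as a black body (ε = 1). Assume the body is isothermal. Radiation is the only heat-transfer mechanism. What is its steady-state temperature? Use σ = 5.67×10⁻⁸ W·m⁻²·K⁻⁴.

T ≈ 578 K

At equilibrium, absorbed power = emitted power.
Absorbing cross-section = πr² = 1.090×10¹⁶ m²; emitting surface = 4πr² = 4.360×10¹⁶ m² (ratio 4).
(1−a)S·A_cross = εσ·A_surf·T⁴  ⇒  T⁴ = (1−a)S/(4σ).
T⁴ = 0.280·90600/(4·5.67×10⁻⁸) = 1.119×10¹¹ K⁴.
T = (1.119×10¹¹)^(1/4).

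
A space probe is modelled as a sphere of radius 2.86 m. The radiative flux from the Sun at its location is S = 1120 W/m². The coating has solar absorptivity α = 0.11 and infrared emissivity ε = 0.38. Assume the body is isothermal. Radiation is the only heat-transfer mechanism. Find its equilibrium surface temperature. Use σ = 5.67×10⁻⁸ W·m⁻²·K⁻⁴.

At equilibrium, absorbed power = emitted power.
Absorbing cross-section = πr² = 25.70 m²; emitting surface = 4πr² = 102.8 m² (ratio 4).
αS·A_cross = εσ·A_surf·T⁴  ⇒  T⁴ = αS/(ε·4σ).
T⁴ = 0.110·1120/(0.38·4·5.67×10⁻⁸) = 1.429×10⁹ K⁴.
T = (1.429×10⁹)^(1/4).

T ≈ 194 K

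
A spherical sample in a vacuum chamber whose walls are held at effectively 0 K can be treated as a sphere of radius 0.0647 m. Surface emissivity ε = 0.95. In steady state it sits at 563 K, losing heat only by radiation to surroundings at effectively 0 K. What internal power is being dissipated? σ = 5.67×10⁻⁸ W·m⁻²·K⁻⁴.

Steady state: P = εσA T⁴.
A = 4πr² = 0.05260 m²; T⁴ = (563)⁴ = 1.005×10¹¹ K⁴.
P = 0.95 × 5.67×10⁻⁸ × 0.05260 × 1.005×10¹¹.

P ≈ 285 W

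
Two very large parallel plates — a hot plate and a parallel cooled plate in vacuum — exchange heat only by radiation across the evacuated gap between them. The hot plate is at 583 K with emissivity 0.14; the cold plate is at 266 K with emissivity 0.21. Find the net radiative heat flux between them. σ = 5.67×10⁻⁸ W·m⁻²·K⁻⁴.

q ≈ 575 W/m²

For two infinite grey parallel plates, q = σ(T₁⁴ − T₂⁴)/(1/ε₁ + 1/ε₂ − 1).
T₁⁴ − T₂⁴ = 1.155×10¹¹ − 5.006×10⁹ = 1.105×10¹¹ K⁴.
1/ε₁ + 1/ε₂ − 1 = 7.143 + 4.762 − 1 = 10.90.
q = 5.67×10⁻⁸ × 1.105×10¹¹ / 10.90.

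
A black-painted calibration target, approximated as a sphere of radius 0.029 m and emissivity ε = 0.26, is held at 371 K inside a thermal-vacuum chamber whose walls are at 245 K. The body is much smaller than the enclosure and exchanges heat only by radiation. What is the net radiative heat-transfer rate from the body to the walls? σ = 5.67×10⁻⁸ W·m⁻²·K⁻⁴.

For a small grey body in a large enclosure: P_net = εσA(T_body⁴ − T_wall⁴).
A = 4πr² = 0.01057 m²; T_body⁴ − T_wall⁴ = 1.895×10¹⁰ − 3.603×10⁹ = 1.534×10¹⁰ K⁴.
|P_net| = 0.26·5.67×10⁻⁸·0.01057·1.534×10¹⁰.

P_net ≈ 2.39 W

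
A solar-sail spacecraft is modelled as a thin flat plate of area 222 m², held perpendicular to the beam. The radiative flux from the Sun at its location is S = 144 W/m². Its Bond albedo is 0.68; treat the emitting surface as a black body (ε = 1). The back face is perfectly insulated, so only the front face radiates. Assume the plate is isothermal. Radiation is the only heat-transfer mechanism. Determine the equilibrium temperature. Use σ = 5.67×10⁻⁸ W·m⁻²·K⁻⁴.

At equilibrium, absorbed power = emitted power.
Absorbing cross-section = A = 222.0 m²; emitting surface = A = 222.0 m² (ratio 1).
(1−a)S·A_cross = εσ·A_surf·T⁴  ⇒  T⁴ = (1−a)S/(1σ).
T⁴ = 0.320·144/(1·5.67×10⁻⁸) = 8.127×10⁸ K⁴.
T = (8.127×10⁸)^(1/4).

T ≈ 169 K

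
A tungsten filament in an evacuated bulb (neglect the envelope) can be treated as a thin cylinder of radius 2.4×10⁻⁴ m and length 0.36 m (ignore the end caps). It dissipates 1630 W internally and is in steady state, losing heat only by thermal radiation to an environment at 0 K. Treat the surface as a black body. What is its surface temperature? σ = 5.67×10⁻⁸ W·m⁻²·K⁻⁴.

T ≈ 2700 K

Steady state: internal power = radiated power, P = εσA T⁴.
Radiating area A = 2πrL = 5.429×10⁻⁴ m².
T⁴ = P/(εσA) = 1630/(1.0·5.67×10⁻⁸·5.429×10⁻⁴) = 5.296×10¹³ K⁴.
T = (5.296×10¹³)^(1/4).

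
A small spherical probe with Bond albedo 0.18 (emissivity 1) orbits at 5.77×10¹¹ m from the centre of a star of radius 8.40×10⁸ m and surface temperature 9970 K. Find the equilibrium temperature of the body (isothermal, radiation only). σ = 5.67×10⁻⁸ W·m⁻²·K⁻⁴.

T ≈ 256 K

The star's surface emits σT_*⁴; at distance d the flux is S = σT_*⁴(R_*/d)².
S = 5.67×10⁻⁸·(9970)⁴·(8.40×10⁸/5.77×10¹¹)² = 1187 W/m².
For an isothermal sphere T⁴ = (1−a)S/(4σ) = 4.293×10⁹ K⁴.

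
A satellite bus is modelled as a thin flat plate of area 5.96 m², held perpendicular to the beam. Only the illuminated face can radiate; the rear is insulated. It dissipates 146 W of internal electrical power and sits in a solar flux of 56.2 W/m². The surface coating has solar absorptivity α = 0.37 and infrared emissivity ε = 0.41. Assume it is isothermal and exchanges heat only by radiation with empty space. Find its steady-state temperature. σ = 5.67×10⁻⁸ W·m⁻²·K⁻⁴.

At steady state, absorbed solar power + internal power = radiated power.
Absorbed: α·S·A_cross = 0.37·56.2·5.960 = 123.9 W (cross-section A).
Total input = 123.9 + 146 = 269.9 W.
Radiated: εσ·A_surf·T⁴ with A_surf = A = 5.960 m².
T⁴ = 269.9/(0.41·5.67×10⁻⁸·5.960) = 1.948×10⁹ K⁴.

T ≈ 210 K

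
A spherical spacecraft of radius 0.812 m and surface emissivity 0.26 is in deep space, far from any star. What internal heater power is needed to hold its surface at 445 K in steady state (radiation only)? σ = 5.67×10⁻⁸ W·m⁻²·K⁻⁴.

P ≈ 4790 W

P = εσ·4πr²·T⁴.
4πr² = 8.286 m²; T⁴ = 3.921×10¹⁰ K⁴.
P = 0.26·5.67×10⁻⁸·8.286·3.921×10¹⁰.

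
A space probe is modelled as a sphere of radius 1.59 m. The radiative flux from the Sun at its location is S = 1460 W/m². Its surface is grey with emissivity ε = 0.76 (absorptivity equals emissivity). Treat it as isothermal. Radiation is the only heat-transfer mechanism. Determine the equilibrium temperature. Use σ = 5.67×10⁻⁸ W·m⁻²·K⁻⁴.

T ≈ 283 K

At equilibrium, absorbed power = emitted power.
Absorbing cross-section = πr² = 7.942 m²; emitting surface = 4πr² = 31.77 m² (ratio 4).
εS·A_cross = εσ·A_surf·T⁴  ⇒  T⁴ = S/(4σ)   (ε cancels).
T⁴ = 1460/(4·5.67×10⁻⁸) = 6.437×10⁹ K⁴.
T = (6.437×10⁹)^(1/4).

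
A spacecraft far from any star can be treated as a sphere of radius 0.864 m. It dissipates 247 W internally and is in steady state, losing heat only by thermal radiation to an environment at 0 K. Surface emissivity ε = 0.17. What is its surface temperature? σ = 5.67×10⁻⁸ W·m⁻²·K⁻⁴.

Steady state: internal power = radiated power, P = εσA T⁴.
Radiating area A = 4πr² = 9.381 m².
T⁴ = P/(εσA) = 247/(0.17·5.67×10⁻⁸·9.381) = 2.732×10⁹ K⁴.
T = (2.732×10⁹)^(1/4).

T ≈ 229 K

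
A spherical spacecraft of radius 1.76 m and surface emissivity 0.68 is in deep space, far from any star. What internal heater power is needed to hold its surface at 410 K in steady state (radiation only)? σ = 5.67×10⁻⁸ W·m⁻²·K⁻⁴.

P = εσ·4πr²·T⁴.
4πr² = 38.93 m²; T⁴ = 2.826×10¹⁰ K⁴.
P = 0.68·5.67×10⁻⁸·38.93·2.826×10¹⁰.

P ≈ 42400 W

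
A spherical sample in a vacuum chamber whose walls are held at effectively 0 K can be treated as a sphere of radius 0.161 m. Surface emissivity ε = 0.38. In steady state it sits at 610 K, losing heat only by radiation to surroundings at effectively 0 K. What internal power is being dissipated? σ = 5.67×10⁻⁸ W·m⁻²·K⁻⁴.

Steady state: P = εσA T⁴.
A = 4πr² = 0.3257 m²; T⁴ = (610)⁴ = 1.385×10¹¹ K⁴.
P = 0.38 × 5.67×10⁻⁸ × 0.3257 × 1.385×10¹¹.

P ≈ 972 W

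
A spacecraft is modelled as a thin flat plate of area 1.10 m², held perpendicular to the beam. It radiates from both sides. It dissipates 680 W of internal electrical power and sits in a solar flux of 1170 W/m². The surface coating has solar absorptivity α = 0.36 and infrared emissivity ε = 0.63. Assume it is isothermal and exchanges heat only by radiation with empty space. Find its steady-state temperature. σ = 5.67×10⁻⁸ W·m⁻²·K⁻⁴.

At steady state, absorbed solar power + internal power = radiated power.
Absorbed: α·S·A_cross = 0.36·1170·1.100 = 463.3 W (cross-section A).
Total input = 463.3 + 680 = 1143 W.
Radiated: εσ·A_surf·T⁴ with A_surf = 2A = 2.200 m².
T⁴ = 1143/(0.63·5.67×10⁻⁸·2.200) = 1.455×10¹⁰ K⁴.

T ≈ 347 K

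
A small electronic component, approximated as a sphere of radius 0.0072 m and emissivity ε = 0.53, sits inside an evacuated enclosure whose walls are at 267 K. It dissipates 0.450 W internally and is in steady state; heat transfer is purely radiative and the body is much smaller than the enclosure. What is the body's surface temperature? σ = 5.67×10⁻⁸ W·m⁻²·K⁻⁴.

For a small grey body in a large enclosure, net radiated power = εσA(T⁴ − T_w⁴).
Steady state: P = εσA(T⁴ − T_w⁴) with A = 4πr² = 6.514×10⁻⁴ m².
T⁴ = P/(εσA) + T_w⁴ = 0.450/(0.53·5.67×10⁻⁸·6.514×10⁻⁴) + (267)⁴
    = 2.299×10¹⁰ + 5.082×10⁹ = 2.807×10¹⁰ K⁴.

T ≈ 409 K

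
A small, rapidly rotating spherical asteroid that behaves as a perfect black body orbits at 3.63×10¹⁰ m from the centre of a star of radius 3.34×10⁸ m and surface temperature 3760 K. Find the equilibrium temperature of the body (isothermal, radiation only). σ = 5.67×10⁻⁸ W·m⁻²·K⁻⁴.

The star's surface emits σT_*⁴; at distance d the flux is S = σT_*⁴(R_*/d)².
S = 5.67×10⁻⁸·(3760)⁴·(3.34×10⁸/3.63×10¹⁰)² = 959.4 W/m².
For an isothermal sphere T⁴ = (1−a)S/(4σ) = 4.230×10⁹ K⁴.

T ≈ 255 K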